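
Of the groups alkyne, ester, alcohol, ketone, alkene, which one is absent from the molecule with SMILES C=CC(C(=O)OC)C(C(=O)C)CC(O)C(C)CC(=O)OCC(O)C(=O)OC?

alkyne

ketone: present (CH(COCH3) — pendant –COCH3: carbonyl C bonded to two carbons → ketone).
ester: present (CH(COOCH3) — pendant –COOCH3: carbonyl C bonded to C and –OCH3 → ester).
alcohol: present (CH(OH) — –OH on an sp³ carbon → alcohol (secondary)).
alkene: present (CH2=CH — C=C double bond → alkene).
alkyne: no segment matches this pattern.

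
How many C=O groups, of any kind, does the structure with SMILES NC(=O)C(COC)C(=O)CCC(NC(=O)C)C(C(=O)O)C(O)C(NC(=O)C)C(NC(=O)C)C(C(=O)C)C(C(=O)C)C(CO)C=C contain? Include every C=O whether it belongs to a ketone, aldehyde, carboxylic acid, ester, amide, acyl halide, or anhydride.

8

H2NCO: amide, 1 C=O (running total 1).
CO: ketone, 1 C=O (running total 2).
CH(NHCOCH3): amide, 1 C=O (running total 3).
CH(COOH): carboxylic acid, 1 C=O (running total 4).
CH(NHCOCH3): amide, 1 C=O (running total 5).
CH(NHCOCH3): amide, 1 C=O (running total 6).
CH(COCH3): ketone, 1 C=O (running total 7).
CH(COCH3): ketone, 1 C=O (running total 8).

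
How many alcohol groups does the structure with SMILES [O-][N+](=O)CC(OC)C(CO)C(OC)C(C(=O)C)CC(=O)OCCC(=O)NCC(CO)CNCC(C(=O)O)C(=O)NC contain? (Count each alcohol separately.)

2

Reading the structure from left to right:
  O2NCH2: –NO2 on carbon → nitro group.
  CH(OCH3): pendant –OCH3: C–O–C with sp³ C, no adjacent C=O → ether.
  CH(CH2OH): pendant –CH2OH on an sp³ backbone C → alcohol.
  CH(OCH3): pendant –OCH3: C–O–C with sp³ C, no adjacent C=O → ether.
  CH(COCH3): pendant –COCH3: carbonyl C bonded to two carbons → ketone.
  CH2COOCH2: –C(=O)–O–C with C on the carbonyl side → ester.
  CH2CONHCH2: –C(=O)–N– linkage → amide (the N is not an amine).
  CH(CH2OH): pendant –CH2OH on an sp³ backbone C → alcohol.
  CH2NHCH2: C–N–C with sp³ carbons and no adjacent C=O → amine (secondary).
  CH(COOH): pendant –COOH: carbonyl C bonded to C and –OH → carboxylic acid.
  CONHCH3: –C(=O)NHCH3: carbonyl C bonded to C and to N → amide (the N is not an amine).
Alcohol appears at: CH(CH2OH), CH(CH2OH) → 2.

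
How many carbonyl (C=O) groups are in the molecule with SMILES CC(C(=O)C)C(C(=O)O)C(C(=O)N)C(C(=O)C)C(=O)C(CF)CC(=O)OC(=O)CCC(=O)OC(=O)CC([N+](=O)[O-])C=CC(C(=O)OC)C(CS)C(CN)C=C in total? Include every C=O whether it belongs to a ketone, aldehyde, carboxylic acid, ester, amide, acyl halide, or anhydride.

10

CH(COCH3): ketone, 1 C=O (running total 1).
CH(COOH): carboxylic acid, 1 C=O (running total 2).
CH(CONH2): amide, 1 C=O (running total 3).
CH(COCH3): ketone, 1 C=O (running total 4).
CO: ketone, 1 C=O (running total 5).
CH2CO-O-COCH2: anhydride, 2 C=O (running total 7).
CH2CO-O-COCH2: anhydride, 2 C=O (running total 9).
CH(COOCH3): ester, 1 C=O (running total 10).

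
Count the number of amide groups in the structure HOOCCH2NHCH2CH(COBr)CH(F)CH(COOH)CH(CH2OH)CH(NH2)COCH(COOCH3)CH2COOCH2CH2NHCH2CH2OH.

Reading the structure from left to right:
  HOOC: –COOH: carbonyl C bonded to –OH and C → carboxylic acid (the –OH is not a separate alcohol).
  CH2NHCH2: C–N–C with sp³ carbons and no adjacent C=O → amine (secondary).
  CH(COBr): pendant –C(=O)X: carbonyl C bonded to C and halogen → acyl halide.
  CH(F): halogen on an sp³ carbon → alkyl halide.
  CH(COOH): pendant –COOH: carbonyl C bonded to C and –OH → carboxylic acid.
  CH(CH2OH): pendant –CH2OH on an sp³ backbone C → alcohol.
  CH(NH2): –NH2 on an sp³ carbon with no adjacent C=O → amine.
  CO: –C(=O)– with carbon on both sides → ketone.
  CH(COOCH3): pendant –COOCH3: carbonyl C bonded to C and –OCH3 → ester.
  CH2COOCH2: –C(=O)–O–C with C on the carbonyl side → ester.
  CH2NHCH2: C–N–C with sp³ carbons and no adjacent C=O → amine (secondary).
  CH2OH: –OH on an sp³ carbon → alcohol.
No segment is a amide: CH2NHCH2 is amine, not amide; CH(NH2) is amine, not amide; CH2NHCH2 is amine, not amide. → 0.

0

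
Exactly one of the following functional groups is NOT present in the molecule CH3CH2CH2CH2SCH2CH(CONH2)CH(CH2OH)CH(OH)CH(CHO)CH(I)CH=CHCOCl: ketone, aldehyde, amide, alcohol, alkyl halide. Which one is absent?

ketone

alcohol: present (CH(CH2OH) — pendant –CH2OH on an sp³ backbone C → alcohol).
aldehyde: present (CH(CHO) — pendant –CHO: carbonyl C bonded to C and H → aldehyde).
amide: present (CH(CONH2) — pendant –CONH2: carbonyl C bonded to C and N → amide).
alkyl halide: present (CH(I) — halogen on an sp³ carbon → alkyl halide).
ketone: absent. In CH(CONH2), the C=O is bonded to nitrogen, which defines an amide, not a ketone. In CH(CHO), the carbonyl carbon carries an H, so it is an aldehyde, not a ketone. In COCl, the C=O is bonded to a halogen, which defines an acyl halide, not a ketone.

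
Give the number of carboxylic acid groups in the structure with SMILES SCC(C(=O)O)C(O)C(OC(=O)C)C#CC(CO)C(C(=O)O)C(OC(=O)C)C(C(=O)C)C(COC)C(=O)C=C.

2

Working along the chain:
  HSCH2: –SH on an sp³ carbon → thiol.
  CH(COOH): pendant –COOH: carbonyl C bonded to C and –OH → carboxylic acid.
  CH(OH): –OH on an sp³ carbon → alcohol (secondary).
  CH(OCOCH3): pendant –OC(=O)CH3: an acyloxy group → ester.
  C≡C: C≡C triple bond → alkyne.
  CH(CH2OH): pendant –CH2OH on an sp³ backbone C → alcohol.
  CH(COOH): pendant –COOH: carbonyl C bonded to C and –OH → carboxylic acid.
  CH(OCOCH3): pendant –OC(=O)CH3: an acyloxy group → ester.
  CH(COCH3): pendant –COCH3: carbonyl C bonded to two carbons → ketone.
  CH(CH2OCH3): pendant –CH2OCH3: C–O–C linkage → ether.
  CO: –C(=O)– with carbon on both sides → ketone.
  CH=CH2: C=C double bond → alkene.
Carboxylic acid appears at: CH(COOH), CH(COOH) → 2.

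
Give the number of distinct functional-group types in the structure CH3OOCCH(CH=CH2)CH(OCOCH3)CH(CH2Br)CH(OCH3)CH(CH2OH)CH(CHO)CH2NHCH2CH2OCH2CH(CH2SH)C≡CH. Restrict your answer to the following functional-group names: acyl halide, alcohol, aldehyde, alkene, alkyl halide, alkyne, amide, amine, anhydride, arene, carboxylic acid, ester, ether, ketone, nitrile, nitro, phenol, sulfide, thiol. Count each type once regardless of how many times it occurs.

9

CH3O–C(=O)–: carbonyl C bonded to C and to –OCH3 → ester (not ketone + ether).
pendant –CH=CH2: C=C double bond → alkene.
pendant –OC(=O)CH3: an acyloxy group → ester.
pendant –CH2X: halogen on sp³ carbon → alkyl halide.
pendant –OCH3: C–O–C with sp³ C, no adjacent C=O → ether.
pendant –CH2OH on an sp³ backbone C → alcohol.
pendant –CHO: carbonyl C bonded to C and H → aldehyde.
C–N–C with sp³ carbons and no adjacent C=O → amine (secondary).
C–O–C with sp³ carbons on both sides and no adjacent C=O → ether.
pendant –CH2SH → thiol.
C≡C triple bond → alkyne.
Distinct types present: alcohol, aldehyde, alkene, alkyl halide, alkyne, amine, ester, ether, thiol.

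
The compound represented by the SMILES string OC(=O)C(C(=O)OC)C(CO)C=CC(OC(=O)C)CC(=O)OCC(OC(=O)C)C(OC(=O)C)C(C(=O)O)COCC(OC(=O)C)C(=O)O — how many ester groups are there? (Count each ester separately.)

6

Taking each segment in turn:
  HOOC: –COOH: carbonyl C bonded to –OH and C → carboxylic acid (the –OH is not a separate alcohol).
  CH(COOCH3): pendant –COOCH3: carbonyl C bonded to C and –OCH3 → ester.
  CH(CH2OH): pendant –CH2OH on an sp³ backbone C → alcohol.
  CH=CH: C=C double bond → alkene.
  CH(OCOCH3): pendant –OC(=O)CH3: an acyloxy group → ester.
  CH2COOCH2: –C(=O)–O–C with C on the carbonyl side → ester.
  CH(OCOCH3): pendant –OC(=O)CH3: an acyloxy group → ester.
  CH(OCOCH3): pendant –OC(=O)CH3: an acyloxy group → ester.
  CH(COOH): pendant –COOH: carbonyl C bonded to C and –OH → carboxylic acid.
  CH2OCH2: C–O–C with sp³ carbons on both sides and no adjacent C=O → ether.
  CH(OCOCH3): pendant –OC(=O)CH3: an acyloxy group → ester.
  COOH: –COOH: carbonyl C bonded to –OH and C → carboxylic acid (the –OH is not a separate alcohol).
Ester appears at: CH(COOCH3), CH(OCOCH3), CH2COOCH2, CH(OCOCH3), CH(OCOCH3), CH(OCOCH3) → 6.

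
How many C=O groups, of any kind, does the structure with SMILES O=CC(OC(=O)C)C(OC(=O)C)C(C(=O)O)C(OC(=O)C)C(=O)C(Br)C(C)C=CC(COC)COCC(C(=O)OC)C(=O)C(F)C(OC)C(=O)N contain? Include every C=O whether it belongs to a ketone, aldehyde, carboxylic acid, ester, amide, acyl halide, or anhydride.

OHC: aldehyde, 1 C=O (running total 1).
CH(OCOCH3): ester, 1 C=O (running total 2).
CH(OCOCH3): ester, 1 C=O (running total 3).
CH(COOH): carboxylic acid, 1 C=O (running total 4).
CH(OCOCH3): ester, 1 C=O (running total 5).
CO: ketone, 1 C=O (running total 6).
CH(COOCH3): ester, 1 C=O (running total 7).
CO: ketone, 1 C=O (running total 8).
CONH2: amide, 1 C=O (running total 9).

9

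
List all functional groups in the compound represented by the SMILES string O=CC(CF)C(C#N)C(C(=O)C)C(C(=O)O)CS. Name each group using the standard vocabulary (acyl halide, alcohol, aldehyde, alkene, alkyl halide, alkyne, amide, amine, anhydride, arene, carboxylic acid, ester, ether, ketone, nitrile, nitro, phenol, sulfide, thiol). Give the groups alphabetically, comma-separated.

terminal –CHO: carbonyl C bonded to H and C → aldehyde.
pendant –CH2X: halogen on sp³ carbon → alkyl halide.
pendant –C≡N: nitrile.
pendant –COCH3: carbonyl C bonded to two carbons → ketone.
pendant –COOH: carbonyl C bonded to C and –OH → carboxylic acid.
–SH on an sp³ carbon → thiol.

aldehyde, alkyl halide, carboxylic acid, ketone, nitrile, thiol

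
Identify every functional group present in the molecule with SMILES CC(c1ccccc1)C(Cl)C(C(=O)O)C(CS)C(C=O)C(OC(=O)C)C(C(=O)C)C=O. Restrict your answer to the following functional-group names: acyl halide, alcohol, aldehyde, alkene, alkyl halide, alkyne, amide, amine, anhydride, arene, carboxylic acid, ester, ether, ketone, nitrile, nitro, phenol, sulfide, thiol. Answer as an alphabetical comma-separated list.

aldehyde, alkyl halide, arene, carboxylic acid, ester, ketone, thiol

pendant –C6H5: benzene ring → arene.
halogen on an sp³ carbon → alkyl halide.
pendant –COOH: carbonyl C bonded to C and –OH → carboxylic acid.
pendant –CH2SH → thiol.
pendant –CHO: carbonyl C bonded to C and H → aldehyde.
pendant –OC(=O)CH3: an acyloxy group → ester.
pendant –COCH3: carbonyl C bonded to two carbons → ketone.
terminal –CHO: carbonyl C bonded to H and C → aldehyde.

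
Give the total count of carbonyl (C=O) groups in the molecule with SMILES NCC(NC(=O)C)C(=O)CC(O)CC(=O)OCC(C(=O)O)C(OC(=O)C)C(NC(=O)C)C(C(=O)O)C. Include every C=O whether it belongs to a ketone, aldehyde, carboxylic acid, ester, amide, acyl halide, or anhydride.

7

CH(NHCOCH3): amide, 1 C=O (running total 1).
CO: ketone, 1 C=O (running total 2).
CH2COOCH2: ester, 1 C=O (running total 3).
CH(COOH): carboxylic acid, 1 C=O (running total 4).
CH(OCOCH3): ester, 1 C=O (running total 5).
CH(NHCOCH3): amide, 1 C=O (running total 6).
CH(COOH): carboxylic acid, 1 C=O (running total 7).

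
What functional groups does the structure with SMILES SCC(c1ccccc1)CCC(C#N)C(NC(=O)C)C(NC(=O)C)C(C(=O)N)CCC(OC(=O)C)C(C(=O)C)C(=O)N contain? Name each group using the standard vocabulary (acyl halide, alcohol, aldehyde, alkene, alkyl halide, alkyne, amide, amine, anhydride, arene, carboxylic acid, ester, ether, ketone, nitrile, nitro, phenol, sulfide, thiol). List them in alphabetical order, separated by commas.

amide, arene, ester, ketone, nitrile, thiol

Taking each segment in turn:
  HSCH2: –SH on an sp³ carbon → thiol.
  CH(C6H5): pendant –C6H5: benzene ring → arene.
  CH(CN): pendant –C≡N: nitrile.
  CH(NHCOCH3): pendant –NHC(=O)CH3: N bonded to a carbonyl → amide (not amine).
  CH(NHCOCH3): pendant –NHC(=O)CH3: N bonded to a carbonyl → amide (not amine).
  CH(CONH2): pendant –CONH2: carbonyl C bonded to C and N → amide.
  CH(OCOCH3): pendant –OC(=O)CH3: an acyloxy group → ester.
  CH(COCH3): pendant –COCH3: carbonyl C bonded to two carbons → ketone.
  CONH2: –C(=O)NH2: carbonyl C bonded to C and to N → amide (the N is not a separate amine).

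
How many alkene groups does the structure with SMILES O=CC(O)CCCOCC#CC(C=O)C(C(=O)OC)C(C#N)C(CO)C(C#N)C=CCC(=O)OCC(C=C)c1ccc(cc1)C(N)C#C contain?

Taking each segment in turn:
  OHC: terminal –CHO: carbonyl C bonded to H and C → aldehyde.
  CH(OH): –OH on an sp³ carbon → alcohol (secondary).
  CH2OCH2: C–O–C with sp³ carbons on both sides and no adjacent C=O → ether.
  C≡C: C≡C triple bond → alkyne.
  CH(CHO): pendant –CHO: carbonyl C bonded to C and H → aldehyde.
  CH(COOCH3): pendant –COOCH3: carbonyl C bonded to C and –OCH3 → ester.
  CH(CN): pendant –C≡N: nitrile.
  CH(CH2OH): pendant –CH2OH on an sp³ backbone C → alcohol.
  CH(CN): pendant –C≡N: nitrile.
  CH=CH: C=C double bond → alkene.
  CH2COOCH2: –C(=O)–O–C with C on the carbonyl side → ester.
  CH(CH=CH2): pendant –CH=CH2: C=C double bond → alkene.
  C6H4: para-disubstituted benzene ring → arene.
  CH(NH2): –NH2 on an sp³ carbon with no adjacent C=O → amine.
  C≡CH: C≡C triple bond → alkyne.
Alkene appears at: CH=CH, CH(CH=CH2) → 2.

2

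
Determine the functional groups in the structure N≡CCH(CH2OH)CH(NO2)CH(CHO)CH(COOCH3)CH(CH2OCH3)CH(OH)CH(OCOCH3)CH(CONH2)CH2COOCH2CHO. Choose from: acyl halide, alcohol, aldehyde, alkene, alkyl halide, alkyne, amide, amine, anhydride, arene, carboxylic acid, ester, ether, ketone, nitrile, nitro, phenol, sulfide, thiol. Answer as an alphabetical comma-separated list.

alcohol, aldehyde, amide, ester, ether, nitrile, nitro

Working along the chain:
  N≡C: N≡C–: carbon triple-bonded to nitrogen → nitrile.
  CH(CH2OH): pendant –CH2OH on an sp³ backbone C → alcohol.
  CH(NO2): –NO2 on an sp³ carbon → nitro (the N=O is not a carbonyl).
  CH(CHO): pendant –CHO: carbonyl C bonded to C and H → aldehyde.
  CH(COOCH3): pendant –COOCH3: carbonyl C bonded to C and –OCH3 → ester.
  CH(CH2OCH3): pendant –CH2OCH3: C–O–C linkage → ether.
  CH(OH): –OH on an sp³ carbon → alcohol (secondary).
  CH(OCOCH3): pendant –OC(=O)CH3: an acyloxy group → ester.
  CH(CONH2): pendant –CONH2: carbonyl C bonded to C and N → amide.
  CH2COOCH2: –C(=O)–O–C with C on the carbonyl side → ester.
  CHO: terminal –CHO: carbonyl C bonded to H and C → aldehyde.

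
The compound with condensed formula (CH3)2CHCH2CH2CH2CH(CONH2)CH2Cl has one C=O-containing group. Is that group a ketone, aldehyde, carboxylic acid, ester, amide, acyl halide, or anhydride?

The carbonyl is in the CH(CONH2) segment: pendant –CONH2: carbonyl C bonded to C and N → amide.

amide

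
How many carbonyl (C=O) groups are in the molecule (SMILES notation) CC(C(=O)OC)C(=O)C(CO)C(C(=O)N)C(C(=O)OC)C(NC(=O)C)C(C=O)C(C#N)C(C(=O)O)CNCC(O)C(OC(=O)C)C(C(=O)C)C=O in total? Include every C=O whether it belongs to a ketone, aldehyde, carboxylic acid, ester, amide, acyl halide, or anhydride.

CH(COOCH3): ester, 1 C=O (running total 1).
CO: ketone, 1 C=O (running total 2).
CH(CONH2): amide, 1 C=O (running total 3).
CH(COOCH3): ester, 1 C=O (running total 4).
CH(NHCOCH3): amide, 1 C=O (running total 5).
CH(CHO): aldehyde, 1 C=O (running total 6).
CH(COOH): carboxylic acid, 1 C=O (running total 7).
CH(OCOCH3): ester, 1 C=O (running total 8).
CH(COCH3): ketone, 1 C=O (running total 9).
CHO: aldehyde, 1 C=O (running total 10).

10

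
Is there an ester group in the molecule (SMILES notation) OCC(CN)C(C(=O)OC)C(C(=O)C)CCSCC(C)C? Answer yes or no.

Taking each segment in turn:
  HOCH2: HO– on an sp³ carbon → alcohol.
  CH(CH2NH2): pendant –CH2NH2: N on sp³ C, no adjacent C=O → amine.
  CH(COOCH3): pendant –COOCH3: carbonyl C bonded to C and –OCH3 → ester.
  CH(COCH3): pendant –COCH3: carbonyl C bonded to two carbons → ketone.
  CH2SCH2: C–S–C linkage → sulfide (thioether).
The CH(COOCH3) segment supplies the ester: pendant –COOCH3: carbonyl C bonded to C and –OCH3 → ester.

yes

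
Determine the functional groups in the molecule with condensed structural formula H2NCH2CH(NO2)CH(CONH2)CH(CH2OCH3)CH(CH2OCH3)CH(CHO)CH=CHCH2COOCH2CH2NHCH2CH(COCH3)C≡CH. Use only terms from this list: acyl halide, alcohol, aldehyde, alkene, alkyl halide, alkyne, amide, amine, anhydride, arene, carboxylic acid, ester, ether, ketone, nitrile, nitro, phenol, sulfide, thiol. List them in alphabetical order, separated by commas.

aldehyde, alkene, alkyne, amide, amine, ester, ether, ketone, nitro

Working along the chain:
  H2NCH2: –NH2 on an sp³ carbon with no adjacent C=O → amine.
  CH(NO2): –NO2 on an sp³ carbon → nitro (the N=O is not a carbonyl).
  CH(CONH2): pendant –CONH2: carbonyl C bonded to C and N → amide.
  CH(CH2OCH3): pendant –CH2OCH3: C–O–C linkage → ether.
  CH(CH2OCH3): pendant –CH2OCH3: C–O–C linkage → ether.
  CH(CHO): pendant –CHO: carbonyl C bonded to C and H → aldehyde.
  CH=CH: C=C double bond → alkene.
  CH2COOCH2: –C(=O)–O–C with C on the carbonyl side → ester.
  CH2NHCH2: C–N–C with sp³ carbons and no adjacent C=O → amine (secondary).
  CH(COCH3): pendant –COCH3: carbonyl C bonded to two carbons → ketone.
  C≡CH: C≡C triple bond → alkyne.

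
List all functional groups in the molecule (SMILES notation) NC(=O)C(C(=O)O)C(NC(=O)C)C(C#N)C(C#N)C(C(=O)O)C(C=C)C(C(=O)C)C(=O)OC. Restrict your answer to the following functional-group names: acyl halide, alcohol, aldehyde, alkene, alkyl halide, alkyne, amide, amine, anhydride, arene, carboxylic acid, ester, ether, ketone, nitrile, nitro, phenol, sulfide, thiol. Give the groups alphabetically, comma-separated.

Taking each segment in turn:
  H2NCO: –C(=O)NH2: carbonyl C bonded to C and to N → amide (the N is not a separate amine).
  CH(COOH): pendant –COOH: carbonyl C bonded to C and –OH → carboxylic acid.
  CH(NHCOCH3): pendant –NHC(=O)CH3: N bonded to a carbonyl → amide (not amine).
  CH(CN): pendant –C≡N: nitrile.
  CH(CN): pendant –C≡N: nitrile.
  CH(COOH): pendant –COOH: carbonyl C bonded to C and –OH → carboxylic acid.
  CH(CH=CH2): pendant –CH=CH2: C=C double bond → alkene.
  CH(COCH3): pendant –COCH3: carbonyl C bonded to two carbons → ketone.
  COOCH3: –C(=O)OCH3: carbonyl C bonded to C and to –OCH3 → ester (not ketone + ether).

alkene, amide, carboxylic acid, ester, ketone, nitrile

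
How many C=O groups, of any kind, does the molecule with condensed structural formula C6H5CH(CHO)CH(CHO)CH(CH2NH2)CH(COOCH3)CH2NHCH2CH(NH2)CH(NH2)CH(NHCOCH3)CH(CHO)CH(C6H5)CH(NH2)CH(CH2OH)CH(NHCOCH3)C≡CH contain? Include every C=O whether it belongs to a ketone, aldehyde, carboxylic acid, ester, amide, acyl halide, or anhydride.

6

CH(CHO): aldehyde, 1 C=O (running total 1).
CH(CHO): aldehyde, 1 C=O (running total 2).
CH(COOCH3): ester, 1 C=O (running total 3).
CH(NHCOCH3): amide, 1 C=O (running total 4).
CH(CHO): aldehyde, 1 C=O (running total 5).
CH(NHCOCH3): amide, 1 C=O (running total 6).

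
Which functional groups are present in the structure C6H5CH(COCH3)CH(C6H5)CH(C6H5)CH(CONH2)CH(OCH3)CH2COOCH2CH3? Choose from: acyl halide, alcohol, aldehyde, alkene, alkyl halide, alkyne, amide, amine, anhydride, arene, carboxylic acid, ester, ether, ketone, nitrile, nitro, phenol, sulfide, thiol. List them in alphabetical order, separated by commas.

Taking each segment in turn:
  C6H5: C6H5– phenyl ring → arene.
  CH(COCH3): pendant –COCH3: carbonyl C bonded to two carbons → ketone.
  CH(C6H5): pendant –C6H5: benzene ring → arene.
  CH(C6H5): pendant –C6H5: benzene ring → arene.
  CH(CONH2): pendant –CONH2: carbonyl C bonded to C and N → amide.
  CH(OCH3): pendant –OCH3: C–O–C with sp³ C, no adjacent C=O → ether.
  COOCH2CH3: –C(=O)OCH2CH3: carbonyl C bonded to C and to –OEt → ester.

amide, arene, ester, ether, ketone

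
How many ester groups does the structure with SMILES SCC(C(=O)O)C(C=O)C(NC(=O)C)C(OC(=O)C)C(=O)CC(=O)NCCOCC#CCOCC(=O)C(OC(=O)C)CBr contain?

2

Taking each segment in turn:
  HSCH2: –SH on an sp³ carbon → thiol.
  CH(COOH): pendant –COOH: carbonyl C bonded to C and –OH → carboxylic acid.
  CH(CHO): pendant –CHO: carbonyl C bonded to C and H → aldehyde.
  CH(NHCOCH3): pendant –NHC(=O)CH3: N bonded to a carbonyl → amide (not amine).
  CH(OCOCH3): pendant –OC(=O)CH3: an acyloxy group → ester.
  CO: –C(=O)– with carbon on both sides → ketone.
  CH2CONHCH2: –C(=O)–N– linkage → amide (the N is not an amine).
  CH2OCH2: C–O–C with sp³ carbons on both sides and no adjacent C=O → ether.
  C≡C: C≡C triple bond → alkyne.
  CH2OCH2: C–O–C with sp³ carbons on both sides and no adjacent C=O → ether.
  CO: –C(=O)– with carbon on both sides → ketone.
  CH(OCOCH3): pendant –OC(=O)CH3: an acyloxy group → ester.
  CH2Br: halogen on an sp³ carbon → alkyl halide.
Ester appears at: CH(OCOCH3), CH(OCOCH3) → 2.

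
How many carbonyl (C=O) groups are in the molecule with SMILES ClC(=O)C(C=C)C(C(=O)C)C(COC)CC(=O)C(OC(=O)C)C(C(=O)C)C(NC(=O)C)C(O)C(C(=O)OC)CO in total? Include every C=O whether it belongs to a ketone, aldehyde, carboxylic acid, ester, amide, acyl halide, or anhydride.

7

ClCO: acyl halide, 1 C=O (running total 1).
CH(COCH3): ketone, 1 C=O (running total 2).
CO: ketone, 1 C=O (running total 3).
CH(OCOCH3): ester, 1 C=O (running total 4).
CH(COCH3): ketone, 1 C=O (running total 5).
CH(NHCOCH3): amide, 1 C=O (running total 6).
CH(COOCH3): ester, 1 C=O (running total 7).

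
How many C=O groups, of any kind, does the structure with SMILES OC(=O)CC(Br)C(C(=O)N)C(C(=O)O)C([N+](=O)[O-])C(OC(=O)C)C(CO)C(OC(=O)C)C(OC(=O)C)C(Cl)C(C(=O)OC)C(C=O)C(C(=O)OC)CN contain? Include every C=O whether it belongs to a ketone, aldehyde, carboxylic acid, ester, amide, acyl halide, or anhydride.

HOOC: carboxylic acid, 1 C=O (running total 1).
CH(CONH2): amide, 1 C=O (running total 2).
CH(COOH): carboxylic acid, 1 C=O (running total 3).
CH(OCOCH3): ester, 1 C=O (running total 4).
CH(OCOCH3): ester, 1 C=O (running total 5).
CH(OCOCH3): ester, 1 C=O (running total 6).
CH(COOCH3): ester, 1 C=O (running total 7).
CH(CHO): aldehyde, 1 C=O (running total 8).
CH(COOCH3): ester, 1 C=O (running total 9).

9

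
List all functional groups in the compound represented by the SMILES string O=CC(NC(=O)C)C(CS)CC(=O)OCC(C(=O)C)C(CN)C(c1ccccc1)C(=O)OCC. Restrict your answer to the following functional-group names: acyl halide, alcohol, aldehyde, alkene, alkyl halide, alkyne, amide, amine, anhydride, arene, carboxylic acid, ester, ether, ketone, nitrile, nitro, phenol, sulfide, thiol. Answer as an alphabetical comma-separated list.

aldehyde, amide, amine, arene, ester, ketone, thiol

Taking each segment in turn:
  OHC: terminal –CHO: carbonyl C bonded to H and C → aldehyde.
  CH(NHCOCH3): pendant –NHC(=O)CH3: N bonded to a carbonyl → amide (not amine).
  CH(CH2SH): pendant –CH2SH → thiol.
  CH2COOCH2: –C(=O)–O–C with C on the carbonyl side → ester.
  CH(COCH3): pendant –COCH3: carbonyl C bonded to two carbons → ketone.
  CH(CH2NH2): pendant –CH2NH2: N on sp³ C, no adjacent C=O → amine.
  CH(C6H5): pendant –C6H5: benzene ring → arene.
  COOCH2CH3: –C(=O)OCH2CH3: carbonyl C bonded to C and to –OEt → ester.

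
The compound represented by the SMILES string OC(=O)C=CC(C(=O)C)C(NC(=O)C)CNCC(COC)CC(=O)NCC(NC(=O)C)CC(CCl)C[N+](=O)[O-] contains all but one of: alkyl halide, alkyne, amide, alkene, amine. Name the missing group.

alkyne

amide: present (CH(NHCOCH3) — pendant –NHC(=O)CH3: N bonded to a carbonyl → amide (not amine)).
alkene: present (CH=CH — C=C double bond → alkene).
alkyl halide: present (CH(CH2Cl) — pendant –CH2X: halogen on sp³ carbon → alkyl halide).
amine: present (CH2NHCH2 — C–N–C with sp³ carbons and no adjacent C=O → amine (secondary)).
alkyne: no segment matches this pattern.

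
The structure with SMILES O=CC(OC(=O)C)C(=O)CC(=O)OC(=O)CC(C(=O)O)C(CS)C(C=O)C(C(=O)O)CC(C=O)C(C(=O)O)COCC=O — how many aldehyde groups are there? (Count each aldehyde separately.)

terminal –CHO: carbonyl C bonded to H and C → aldehyde.
pendant –OC(=O)CH3: an acyloxy group → ester.
–C(=O)– with carbon on both sides → ketone.
two acyl groups sharing one oxygen, –C(=O)–O–C(=O)– → anhydride.
pendant –COOH: carbonyl C bonded to C and –OH → carboxylic acid.
pendant –CH2SH → thiol.
pendant –CHO: carbonyl C bonded to C and H → aldehyde.
pendant –COOH: carbonyl C bonded to C and –OH → carboxylic acid.
pendant –CHO: carbonyl C bonded to C and H → aldehyde.
pendant –COOH: carbonyl C bonded to C and –OH → carboxylic acid.
C–O–C with sp³ carbons on both sides and no adjacent C=O → ether.
terminal –CHO: carbonyl C bonded to H and C → aldehyde.
Aldehyde appears at: OHC, CH(CHO), CH(CHO), CHO → 4.

4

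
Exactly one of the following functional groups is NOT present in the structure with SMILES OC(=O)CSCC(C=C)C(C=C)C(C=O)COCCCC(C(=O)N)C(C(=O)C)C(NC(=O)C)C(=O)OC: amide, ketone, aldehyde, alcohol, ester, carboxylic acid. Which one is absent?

amide: present (CH(CONH2) — pendant –CONH2: carbonyl C bonded to C and N → amide).
aldehyde: present (CH(CHO) — pendant –CHO: carbonyl C bonded to C and H → aldehyde).
ketone: present (CH(COCH3) — pendant –COCH3: carbonyl C bonded to two carbons → ketone).
carboxylic acid: present (HOOC — –COOH: carbonyl C bonded to –OH and C → carboxylic acid (the –OH is not a separate alcohol)).
ester: present (COOCH3 — –C(=O)OCH3: carbonyl C bonded to C and to –OCH3 → ester (not ketone + ether)).
alcohol: absent. In HOOC, the –OH sits on a carbonyl carbon, making it part of a carboxylic acid, not an alcohol.

alcohol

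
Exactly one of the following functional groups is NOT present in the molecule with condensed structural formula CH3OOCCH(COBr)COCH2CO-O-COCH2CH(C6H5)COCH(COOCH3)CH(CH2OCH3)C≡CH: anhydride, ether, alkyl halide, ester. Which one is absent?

alkyl halide

ether: present (CH(CH2OCH3) — pendant –CH2OCH3: C–O–C linkage → ether).
anhydride: present (CH2CO-O-COCH2 — two acyl groups sharing one oxygen, –C(=O)–O–C(=O)– → anhydride).
ester: present (CH3OOC — CH3O–C(=O)–: carbonyl C bonded to C and to –OCH3 → ester (not ketone + ether)).
alkyl halide: absent. In CH(COBr), the halogen is on a carbonyl carbon, which makes it an acyl halide, not an alkyl halide.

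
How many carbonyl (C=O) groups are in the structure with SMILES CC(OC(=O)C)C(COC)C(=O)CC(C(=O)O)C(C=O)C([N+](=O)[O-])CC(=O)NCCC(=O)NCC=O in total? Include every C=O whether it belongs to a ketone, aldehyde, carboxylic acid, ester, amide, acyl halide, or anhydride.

7

CH(OCOCH3): ester, 1 C=O (running total 1).
CO: ketone, 1 C=O (running total 2).
CH(COOH): carboxylic acid, 1 C=O (running total 3).
CH(CHO): aldehyde, 1 C=O (running total 4).
CH2CONHCH2: amide, 1 C=O (running total 5).
CH2CONHCH2: amide, 1 C=O (running total 6).
CHO: aldehyde, 1 C=O (running total 7).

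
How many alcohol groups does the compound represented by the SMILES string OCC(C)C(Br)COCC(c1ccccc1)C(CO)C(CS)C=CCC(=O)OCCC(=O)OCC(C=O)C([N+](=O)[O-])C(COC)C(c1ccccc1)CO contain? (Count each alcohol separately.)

Working along the chain:
  HOCH2: HO– on an sp³ carbon → alcohol.
  CH(Br): halogen on an sp³ carbon → alkyl halide.
  CH2OCH2: C–O–C with sp³ carbons on both sides and no adjacent C=O → ether.
  CH(C6H5): pendant –C6H5: benzene ring → arene.
  CH(CH2OH): pendant –CH2OH on an sp³ backbone C → alcohol.
  CH(CH2SH): pendant –CH2SH → thiol.
  CH=CH: C=C double bond → alkene.
  CH2COOCH2: –C(=O)–O–C with C on the carbonyl side → ester.
  CH2COOCH2: –C(=O)–O–C with C on the carbonyl side → ester.
  CH(CHO): pendant –CHO: carbonyl C bonded to C and H → aldehyde.
  CH(NO2): –NO2 on an sp³ carbon → nitro (the N=O is not a carbonyl).
  CH(CH2OCH3): pendant –CH2OCH3: C–O–C linkage → ether.
  CH(C6H5): pendant –C6H5: benzene ring → arene.
  CH2OH: –OH on an sp³ carbon → alcohol.
Alcohol appears at: HOCH2, CH(CH2OH), CH2OH → 3.

3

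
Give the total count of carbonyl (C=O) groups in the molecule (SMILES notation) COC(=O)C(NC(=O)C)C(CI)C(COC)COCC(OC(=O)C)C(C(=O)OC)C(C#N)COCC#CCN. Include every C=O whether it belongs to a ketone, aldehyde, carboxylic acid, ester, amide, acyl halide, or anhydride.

CH3OOC: ester, 1 C=O (running total 1).
CH(NHCOCH3): amide, 1 C=O (running total 2).
CH(OCOCH3): ester, 1 C=O (running total 3).
CH(COOCH3): ester, 1 C=O (running total 4).

4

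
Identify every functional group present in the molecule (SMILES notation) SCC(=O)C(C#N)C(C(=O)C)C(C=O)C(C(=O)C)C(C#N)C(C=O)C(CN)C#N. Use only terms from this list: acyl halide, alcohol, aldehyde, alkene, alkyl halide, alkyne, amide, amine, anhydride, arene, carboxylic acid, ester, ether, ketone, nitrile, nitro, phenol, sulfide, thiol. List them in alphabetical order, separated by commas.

aldehyde, amine, ketone, nitrile, thiol

–SH on an sp³ carbon → thiol.
–C(=O)– with carbon on both sides → ketone.
pendant –C≡N: nitrile.
pendant –COCH3: carbonyl C bonded to two carbons → ketone.
pendant –CHO: carbonyl C bonded to C and H → aldehyde.
pendant –COCH3: carbonyl C bonded to two carbons → ketone.
pendant –C≡N: nitrile.
pendant –CHO: carbonyl C bonded to C and H → aldehyde.
pendant –CH2NH2: N on sp³ C, no adjacent C=O → amine.
–C≡N: carbon triple-bonded to nitrogen → nitrile.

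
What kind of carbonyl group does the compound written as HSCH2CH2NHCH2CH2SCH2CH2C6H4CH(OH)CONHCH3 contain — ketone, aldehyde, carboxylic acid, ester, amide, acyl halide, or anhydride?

The carbonyl is in the CONHCH3 segment: –C(=O)NHCH3: carbonyl C bonded to C and to N → amide (the N is not an amine).

amide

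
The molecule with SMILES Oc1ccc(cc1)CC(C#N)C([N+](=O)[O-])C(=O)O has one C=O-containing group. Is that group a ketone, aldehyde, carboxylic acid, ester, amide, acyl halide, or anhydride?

carboxylic acid

The carbonyl is in the COOH segment: –COOH: carbonyl C bonded to –OH and C → carboxylic acid (the –OH is not a separate alcohol).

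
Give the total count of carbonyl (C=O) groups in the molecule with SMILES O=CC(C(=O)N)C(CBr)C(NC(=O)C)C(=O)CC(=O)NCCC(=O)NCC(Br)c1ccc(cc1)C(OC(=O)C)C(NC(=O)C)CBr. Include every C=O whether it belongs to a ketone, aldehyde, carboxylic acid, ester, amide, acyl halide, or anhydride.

8

OHC: aldehyde, 1 C=O (running total 1).
CH(CONH2): amide, 1 C=O (running total 2).
CH(NHCOCH3): amide, 1 C=O (running total 3).
CO: ketone, 1 C=O (running total 4).
CH2CONHCH2: amide, 1 C=O (running total 5).
CH2CONHCH2: amide, 1 C=O (running total 6).
CH(OCOCH3): ester, 1 C=O (running total 7).
CH(NHCOCH3): amide, 1 C=O (running total 8).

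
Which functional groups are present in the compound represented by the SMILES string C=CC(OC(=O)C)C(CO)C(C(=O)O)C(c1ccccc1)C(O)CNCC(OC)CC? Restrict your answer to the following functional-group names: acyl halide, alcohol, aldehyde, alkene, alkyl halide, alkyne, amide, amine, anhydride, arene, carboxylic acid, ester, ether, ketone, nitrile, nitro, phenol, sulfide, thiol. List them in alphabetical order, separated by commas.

alcohol, alkene, amine, arene, carboxylic acid, ester, ether

C=C double bond → alkene.
pendant –OC(=O)CH3: an acyloxy group → ester.
pendant –CH2OH on an sp³ backbone C → alcohol.
pendant –COOH: carbonyl C bonded to C and –OH → carboxylic acid.
pendant –C6H5: benzene ring → arene.
–OH on an sp³ carbon → alcohol (secondary).
C–N–C with sp³ carbons and no adjacent C=O → amine (secondary).
pendant –OCH3: C–O–C with sp³ C, no adjacent C=O → ether.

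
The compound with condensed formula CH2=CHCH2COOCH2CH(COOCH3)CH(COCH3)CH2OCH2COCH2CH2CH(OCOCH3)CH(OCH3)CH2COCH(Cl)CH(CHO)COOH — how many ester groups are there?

C=C double bond → alkene.
–C(=O)–O–C with C on the carbonyl side → ester.
pendant –COOCH3: carbonyl C bonded to C and –OCH3 → ester.
pendant –COCH3: carbonyl C bonded to two carbons → ketone.
C–O–C with sp³ carbons on both sides and no adjacent C=O → ether.
–C(=O)– with carbon on both sides → ketone.
pendant –OC(=O)CH3: an acyloxy group → ester.
pendant –OCH3: C–O–C with sp³ C, no adjacent C=O → ether.
–C(=O)– with carbon on both sides → ketone.
halogen on an sp³ carbon → alkyl halide.
pendant –CHO: carbonyl C bonded to C and H → aldehyde.
–COOH: carbonyl C bonded to –OH and C → carboxylic acid (the –OH is not a separate alcohol).
Ester appears at: CH2COOCH2, CH(COOCH3), CH(OCOCH3) → 3.

3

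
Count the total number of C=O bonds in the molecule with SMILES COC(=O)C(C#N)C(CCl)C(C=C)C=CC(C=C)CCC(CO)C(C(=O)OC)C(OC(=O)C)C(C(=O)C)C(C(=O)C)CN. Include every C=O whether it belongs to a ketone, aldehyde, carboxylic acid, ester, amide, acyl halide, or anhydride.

CH3OOC: ester, 1 C=O (running total 1).
CH(COOCH3): ester, 1 C=O (running total 2).
CH(OCOCH3): ester, 1 C=O (running total 3).
CH(COCH3): ketone, 1 C=O (running total 4).
CH(COCH3): ketone, 1 C=O (running total 5).

5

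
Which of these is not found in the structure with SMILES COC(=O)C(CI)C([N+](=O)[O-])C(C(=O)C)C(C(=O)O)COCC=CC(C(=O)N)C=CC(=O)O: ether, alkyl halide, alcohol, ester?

ester: present (CH3OOC — CH3O–C(=O)–: carbonyl C bonded to C and to –OCH3 → ester (not ketone + ether)).
ether: present (CH2OCH2 — C–O–C with sp³ carbons on both sides and no adjacent C=O → ether).
alkyl halide: present (CH(CH2I) — pendant –CH2X: halogen on sp³ carbon → alkyl halide).
alcohol: absent. In each of CH(COOH) and COOH, the –OH sits on a carbonyl carbon, making it part of a carboxylic acid, not an alcohol.

alcohol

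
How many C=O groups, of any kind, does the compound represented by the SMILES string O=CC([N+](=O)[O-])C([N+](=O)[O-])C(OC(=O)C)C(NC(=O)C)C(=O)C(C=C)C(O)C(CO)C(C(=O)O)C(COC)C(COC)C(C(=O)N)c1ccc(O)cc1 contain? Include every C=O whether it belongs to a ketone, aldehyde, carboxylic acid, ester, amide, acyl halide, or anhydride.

6

OHC: aldehyde, 1 C=O (running total 1).
CH(OCOCH3): ester, 1 C=O (running total 2).
CH(NHCOCH3): amide, 1 C=O (running total 3).
CO: ketone, 1 C=O (running total 4).
CH(COOH): carboxylic acid, 1 C=O (running total 5).
CH(CONH2): amide, 1 C=O (running total 6).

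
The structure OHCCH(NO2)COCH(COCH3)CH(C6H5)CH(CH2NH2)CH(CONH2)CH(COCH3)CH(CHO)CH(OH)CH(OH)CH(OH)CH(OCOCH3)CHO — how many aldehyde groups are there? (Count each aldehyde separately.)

3

Working along the chain:
  OHC: terminal –CHO: carbonyl C bonded to H and C → aldehyde.
  CH(NO2): –NO2 on an sp³ carbon → nitro (the N=O is not a carbonyl).
  CO: –C(=O)– with carbon on both sides → ketone.
  CH(COCH3): pendant –COCH3: carbonyl C bonded to two carbons → ketone.
  CH(C6H5): pendant –C6H5: benzene ring → arene.
  CH(CH2NH2): pendant –CH2NH2: N on sp³ C, no adjacent C=O → amine.
  CH(CONH2): pendant –CONH2: carbonyl C bonded to C and N → amide.
  CH(COCH3): pendant –COCH3: carbonyl C bonded to two carbons → ketone.
  CH(CHO): pendant –CHO: carbonyl C bonded to C and H → aldehyde.
  CH(OH): –OH on an sp³ carbon → alcohol (secondary).
  CH(OH): –OH on an sp³ carbon → alcohol (secondary).
  CH(OH): –OH on an sp³ carbon → alcohol (secondary).
  CH(OCOCH3): pendant –OC(=O)CH3: an acyloxy group → ester.
  CHO: terminal –CHO: carbonyl C bonded to H and C → aldehyde.
Aldehyde appears at: OHC, CH(CHO), CHO → 3.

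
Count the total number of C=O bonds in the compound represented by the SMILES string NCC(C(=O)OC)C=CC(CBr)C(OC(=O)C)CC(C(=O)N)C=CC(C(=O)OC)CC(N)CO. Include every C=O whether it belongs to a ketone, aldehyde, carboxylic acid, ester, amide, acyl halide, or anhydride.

CH(COOCH3): ester, 1 C=O (running total 1).
CH(OCOCH3): ester, 1 C=O (running total 2).
CH(CONH2): amide, 1 C=O (running total 3).
CH(COOCH3): ester, 1 C=O (running total 4).

4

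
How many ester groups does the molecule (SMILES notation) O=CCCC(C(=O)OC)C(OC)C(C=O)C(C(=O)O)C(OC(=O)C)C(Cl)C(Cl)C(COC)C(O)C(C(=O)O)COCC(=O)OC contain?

Taking each segment in turn:
  OHC: terminal –CHO: carbonyl C bonded to H and C → aldehyde.
  CH(COOCH3): pendant –COOCH3: carbonyl C bonded to C and –OCH3 → ester.
  CH(OCH3): pendant –OCH3: C–O–C with sp³ C, no adjacent C=O → ether.
  CH(CHO): pendant –CHO: carbonyl C bonded to C and H → aldehyde.
  CH(COOH): pendant –COOH: carbonyl C bonded to C and –OH → carboxylic acid.
  CH(OCOCH3): pendant –OC(=O)CH3: an acyloxy group → ester.
  CH(Cl): halogen on an sp³ carbon → alkyl halide.
  CH(Cl): halogen on an sp³ carbon → alkyl halide.
  CH(CH2OCH3): pendant –CH2OCH3: C–O–C linkage → ether.
  CH(OH): –OH on an sp³ carbon → alcohol (secondary).
  CH(COOH): pendant –COOH: carbonyl C bonded to C and –OH → carboxylic acid.
  CH2OCH2: C–O–C with sp³ carbons on both sides and no adjacent C=O → ether.
  COOCH3: –C(=O)OCH3: carbonyl C bonded to C and to –OCH3 → ester (not ketone + ether).
Ester appears at: CH(COOCH3), CH(OCOCH3), COOCH3 → 3.

3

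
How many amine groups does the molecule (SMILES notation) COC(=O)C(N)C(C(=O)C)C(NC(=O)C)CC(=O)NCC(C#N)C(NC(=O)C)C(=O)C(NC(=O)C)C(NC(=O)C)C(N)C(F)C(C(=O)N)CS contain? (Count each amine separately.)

2

CH3O–C(=O)–: carbonyl C bonded to C and to –OCH3 → ester (not ketone + ether).
–NH2 on an sp³ carbon with no adjacent C=O → amine.
pendant –COCH3: carbonyl C bonded to two carbons → ketone.
pendant –NHC(=O)CH3: N bonded to a carbonyl → amide (not amine).
–C(=O)–N– linkage → amide (the N is not an amine).
pendant –C≡N: nitrile.
pendant –NHC(=O)CH3: N bonded to a carbonyl → amide (not amine).
–C(=O)– with carbon on both sides → ketone.
pendant –NHC(=O)CH3: N bonded to a carbonyl → amide (not amine).
pendant –NHC(=O)CH3: N bonded to a carbonyl → amide (not amine).
–NH2 on an sp³ carbon with no adjacent C=O → amine.
halogen on an sp³ carbon → alkyl halide.
pendant –CONH2: carbonyl C bonded to C and N → amide.
–SH on an sp³ carbon → thiol.
Amine appears at: CH(NH2), CH(NH2) → 2.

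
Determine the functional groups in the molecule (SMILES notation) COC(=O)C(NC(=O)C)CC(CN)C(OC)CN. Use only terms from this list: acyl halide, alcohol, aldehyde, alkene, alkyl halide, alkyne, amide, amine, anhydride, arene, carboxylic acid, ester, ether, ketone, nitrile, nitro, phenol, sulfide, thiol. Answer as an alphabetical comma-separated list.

amide, amine, ester, ether

CH3O–C(=O)–: carbonyl C bonded to C and to –OCH3 → ester (not ketone + ether).
pendant –NHC(=O)CH3: N bonded to a carbonyl → amide (not amine).
pendant –CH2NH2: N on sp³ C, no adjacent C=O → amine.
pendant –OCH3: C–O–C with sp³ C, no adjacent C=O → ether.
–NH2 on an sp³ carbon with no adjacent C=O → amine.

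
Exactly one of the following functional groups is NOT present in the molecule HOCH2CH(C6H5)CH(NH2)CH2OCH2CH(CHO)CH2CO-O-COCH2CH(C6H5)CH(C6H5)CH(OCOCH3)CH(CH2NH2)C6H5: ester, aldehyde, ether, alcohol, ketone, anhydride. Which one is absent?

ketone

aldehyde: present (CH(CHO) — pendant –CHO: carbonyl C bonded to C and H → aldehyde).
ester: present (CH(OCOCH3) — pendant –OC(=O)CH3: an acyloxy group → ester).
alcohol: present (HOCH2 — HO– on an sp³ carbon → alcohol).
ether: present (CH2OCH2 — C–O–C with sp³ carbons on both sides and no adjacent C=O → ether).
anhydride: present (CH2CO-O-COCH2 — two acyl groups sharing one oxygen, –C(=O)–O–C(=O)– → anhydride).
ketone: absent. In CH(OCOCH3), the C=O is bonded to an –O–C group, which defines an ester, not a ketone. In CH(CHO), the carbonyl carbon carries an H, so it is an aldehyde, not a ketone. In CH2CO-O-COCH2, the two C=O groups share a bridging oxygen, which is an anhydride linkage, not a ketone.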